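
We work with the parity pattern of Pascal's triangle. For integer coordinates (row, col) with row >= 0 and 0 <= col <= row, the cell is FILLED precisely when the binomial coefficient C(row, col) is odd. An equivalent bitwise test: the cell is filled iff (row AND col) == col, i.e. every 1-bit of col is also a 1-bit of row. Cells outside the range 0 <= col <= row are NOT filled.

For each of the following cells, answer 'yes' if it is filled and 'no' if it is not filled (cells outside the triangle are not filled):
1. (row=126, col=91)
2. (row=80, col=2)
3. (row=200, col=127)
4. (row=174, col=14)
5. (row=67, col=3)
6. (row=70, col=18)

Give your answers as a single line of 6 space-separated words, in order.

(126,91): row=0b1111110, col=0b1011011, row AND col = 0b1011010 = 90; 90 != 91 -> empty
(80,2): row=0b1010000, col=0b10, row AND col = 0b0 = 0; 0 != 2 -> empty
(200,127): row=0b11001000, col=0b1111111, row AND col = 0b1001000 = 72; 72 != 127 -> empty
(174,14): row=0b10101110, col=0b1110, row AND col = 0b1110 = 14; 14 == 14 -> filled
(67,3): row=0b1000011, col=0b11, row AND col = 0b11 = 3; 3 == 3 -> filled
(70,18): row=0b1000110, col=0b10010, row AND col = 0b10 = 2; 2 != 18 -> empty

Answer: no no no yes yes no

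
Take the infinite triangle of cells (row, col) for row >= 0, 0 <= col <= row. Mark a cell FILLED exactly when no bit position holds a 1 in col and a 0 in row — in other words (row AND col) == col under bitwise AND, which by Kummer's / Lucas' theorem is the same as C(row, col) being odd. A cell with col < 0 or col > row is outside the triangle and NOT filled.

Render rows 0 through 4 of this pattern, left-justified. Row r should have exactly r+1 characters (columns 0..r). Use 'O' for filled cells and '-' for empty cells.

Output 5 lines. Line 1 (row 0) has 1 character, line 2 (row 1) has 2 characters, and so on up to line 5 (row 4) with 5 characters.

r0=0: O
r1=1: OO
r2=10: O-O
r3=11: OOOO
r4=100: O---O

Answer: O
OO
O-O
OOOO
O---O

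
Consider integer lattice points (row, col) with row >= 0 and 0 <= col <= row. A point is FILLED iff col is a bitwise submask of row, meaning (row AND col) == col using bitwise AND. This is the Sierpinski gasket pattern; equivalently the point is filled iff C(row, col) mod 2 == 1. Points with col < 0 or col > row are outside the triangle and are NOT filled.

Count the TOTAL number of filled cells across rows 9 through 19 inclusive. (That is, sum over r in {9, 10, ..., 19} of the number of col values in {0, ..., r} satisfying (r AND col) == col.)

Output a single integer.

Answer: 70

Derivation:
r9=1001 pc2: +4 =4
r10=1010 pc2: +4 =8
r11=1011 pc3: +8 =16
r12=1100 pc2: +4 =20
r13=1101 pc3: +8 =28
r14=1110 pc3: +8 =36
r15=1111 pc4: +16 =52
r16=10000 pc1: +2 =54
r17=10001 pc2: +4 =58
r18=10010 pc2: +4 =62
r19=10011 pc3: +8 =70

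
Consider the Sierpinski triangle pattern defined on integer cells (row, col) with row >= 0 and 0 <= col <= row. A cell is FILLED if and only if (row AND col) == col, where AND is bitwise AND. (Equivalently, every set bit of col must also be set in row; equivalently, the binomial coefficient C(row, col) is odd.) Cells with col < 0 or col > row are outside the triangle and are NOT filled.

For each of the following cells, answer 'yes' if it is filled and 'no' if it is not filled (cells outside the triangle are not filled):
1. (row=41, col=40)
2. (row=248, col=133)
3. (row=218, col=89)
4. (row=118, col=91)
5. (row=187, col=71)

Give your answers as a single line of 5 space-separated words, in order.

Answer: yes no no no no

Derivation:
(41,40): row=0b101001, col=0b101000, row AND col = 0b101000 = 40; 40 == 40 -> filled
(248,133): row=0b11111000, col=0b10000101, row AND col = 0b10000000 = 128; 128 != 133 -> empty
(218,89): row=0b11011010, col=0b1011001, row AND col = 0b1011000 = 88; 88 != 89 -> empty
(118,91): row=0b1110110, col=0b1011011, row AND col = 0b1010010 = 82; 82 != 91 -> empty
(187,71): row=0b10111011, col=0b1000111, row AND col = 0b11 = 3; 3 != 71 -> empty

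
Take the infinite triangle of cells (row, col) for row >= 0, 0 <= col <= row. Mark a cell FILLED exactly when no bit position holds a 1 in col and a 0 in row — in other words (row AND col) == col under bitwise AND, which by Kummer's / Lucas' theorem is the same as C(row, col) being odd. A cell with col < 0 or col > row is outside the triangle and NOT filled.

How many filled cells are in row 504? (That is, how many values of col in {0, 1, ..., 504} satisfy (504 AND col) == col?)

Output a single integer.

Answer: 64

Derivation:
504 in binary = 111111000
popcount(504) = number of 1-bits in 111111000 = 6
A col c satisfies (504 AND c) == c iff every set bit of c is also set in 504; each of the 6 set bits of 504 can independently be on or off in c.
count = 2^6 = 64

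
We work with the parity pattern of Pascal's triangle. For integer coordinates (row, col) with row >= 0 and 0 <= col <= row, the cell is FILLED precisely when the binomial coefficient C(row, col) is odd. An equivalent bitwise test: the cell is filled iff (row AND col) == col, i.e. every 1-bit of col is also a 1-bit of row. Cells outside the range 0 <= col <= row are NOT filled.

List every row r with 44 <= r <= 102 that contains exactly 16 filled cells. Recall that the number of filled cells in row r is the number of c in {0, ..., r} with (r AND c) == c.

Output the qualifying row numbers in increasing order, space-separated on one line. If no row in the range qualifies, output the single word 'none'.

Answer: 45 46 51 53 54 57 58 60 71 75 77 78 83 85 86 89 90 92 99 101 102

Derivation:
Row r has 2^popcount(r) filled cells, so we need popcount(r) = log2(16) = 4.
Scan r = 44..102 and keep those with exactly 4 one-bits:
r=44=101100 popcount=3 -> skip
r=45=101101 popcount=4 -> KEEP
r=46=101110 popcount=4 -> KEEP
r=47=101111 popcount=5 -> skip
r=48=110000 popcount=2 -> skip
r=49=110001 popcount=3 -> skip
r=50=110010 popcount=3 -> skip
r=51=110011 popcount=4 -> KEEP
r=52=110100 popcount=3 -> skip
r=53=110101 popcount=4 -> KEEP
r=54=110110 popcount=4 -> KEEP
r=55=110111 popcount=5 -> skip
r=56=111000 popcount=3 -> skip
r=57=111001 popcount=4 -> KEEP
r=58=111010 popcount=4 -> KEEP
r=59=111011 popcount=5 -> skip
r=60=111100 popcount=4 -> KEEP
r=61=111101 popcount=5 -> skip
r=62=111110 popcount=5 -> skip
r=63=111111 popcount=6 -> skip
r=64=1000000 popcount=1 -> skip
r=65=1000001 popcount=2 -> skip
r=66=1000010 popcount=2 -> skip
r=67=1000011 popcount=3 -> skip
r=68=1000100 popcount=2 -> skip
r=69=1000101 popcount=3 -> skip
r=70=1000110 popcount=3 -> skip
r=71=1000111 popcount=4 -> KEEP
r=72=1001000 popcount=2 -> skip
r=73=1001001 popcount=3 -> skip
r=74=1001010 popcount=3 -> skip
r=75=1001011 popcount=4 -> KEEP
r=76=1001100 popcount=3 -> skip
r=77=1001101 popcount=4 -> KEEP
r=78=1001110 popcount=4 -> KEEP
r=79=1001111 popcount=5 -> skip
r=80=1010000 popcount=2 -> skip
r=81=1010001 popcount=3 -> skip
r=82=1010010 popcount=3 -> skip
r=83=1010011 popcount=4 -> KEEP
r=84=1010100 popcount=3 -> skip
r=85=1010101 popcount=4 -> KEEP
r=86=1010110 popcount=4 -> KEEP
r=87=1010111 popcount=5 -> skip
r=88=1011000 popcount=3 -> skip
r=89=1011001 popcount=4 -> KEEP
r=90=1011010 popcount=4 -> KEEP
r=91=1011011 popcount=5 -> skip
r=92=1011100 popcount=4 -> KEEP
r=93=1011101 popcount=5 -> skip
r=94=1011110 popcount=5 -> skip
r=95=1011111 popcount=6 -> skip
r=96=1100000 popcount=2 -> skip
r=97=1100001 popcount=3 -> skip
r=98=1100010 popcount=3 -> skip
r=99=1100011 popcount=4 -> KEEP
r=100=1100100 popcount=3 -> skip
r=101=1100101 popcount=4 -> KEEP
r=102=1100110 popcount=4 -> KEEP
Kept rows: 45 46 51 53 54 57 58 60 71 75 77 78 83 85 86 89 90 92 99 101 102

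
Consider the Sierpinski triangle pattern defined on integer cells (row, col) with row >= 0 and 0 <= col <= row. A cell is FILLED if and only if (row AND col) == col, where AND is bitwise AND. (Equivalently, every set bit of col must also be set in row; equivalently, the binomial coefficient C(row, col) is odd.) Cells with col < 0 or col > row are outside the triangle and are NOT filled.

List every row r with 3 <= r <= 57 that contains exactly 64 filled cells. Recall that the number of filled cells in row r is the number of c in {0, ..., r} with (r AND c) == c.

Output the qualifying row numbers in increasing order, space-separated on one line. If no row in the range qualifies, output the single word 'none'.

Row r has 2^popcount(r) filled cells, so we need popcount(r) = log2(64) = 6.
Scan r = 3..57 and keep those with exactly 6 one-bits:
r=3=11 popcount=2 -> skip
r=4=100 popcount=1 -> skip
r=5=101 popcount=2 -> skip
r=6=110 popcount=2 -> skip
r=7=111 popcount=3 -> skip
r=8=1000 popcount=1 -> skip
r=9=1001 popcount=2 -> skip
r=10=1010 popcount=2 -> skip
r=11=1011 popcount=3 -> skip
r=12=1100 popcount=2 -> skip
r=13=1101 popcount=3 -> skip
r=14=1110 popcount=3 -> skip
r=15=1111 popcount=4 -> skip
r=16=10000 popcount=1 -> skip
r=17=10001 popcount=2 -> skip
r=18=10010 popcount=2 -> skip
r=19=10011 popcount=3 -> skip
r=20=10100 popcount=2 -> skip
r=21=10101 popcount=3 -> skip
r=22=10110 popcount=3 -> skip
r=23=10111 popcount=4 -> skip
r=24=11000 popcount=2 -> skip
r=25=11001 popcount=3 -> skip
r=26=11010 popcount=3 -> skip
r=27=11011 popcount=4 -> skip
r=28=11100 popcount=3 -> skip
r=29=11101 popcount=4 -> skip
r=30=11110 popcount=4 -> skip
r=31=11111 popcount=5 -> skip
r=32=100000 popcount=1 -> skip
r=33=100001 popcount=2 -> skip
r=34=100010 popcount=2 -> skip
r=35=100011 popcount=3 -> skip
r=36=100100 popcount=2 -> skip
r=37=100101 popcount=3 -> skip
r=38=100110 popcount=3 -> skip
r=39=100111 popcount=4 -> skip
r=40=101000 popcount=2 -> skip
r=41=101001 popcount=3 -> skip
r=42=101010 popcount=3 -> skip
r=43=101011 popcount=4 -> skip
r=44=101100 popcount=3 -> skip
r=45=101101 popcount=4 -> skip
r=46=101110 popcount=4 -> skip
r=47=101111 popcount=5 -> skip
r=48=110000 popcount=2 -> skip
r=49=110001 popcount=3 -> skip
r=50=110010 popcount=3 -> skip
r=51=110011 popcount=4 -> skip
r=52=110100 popcount=3 -> skip
r=53=110101 popcount=4 -> skip
r=54=110110 popcount=4 -> skip
r=55=110111 popcount=5 -> skip
r=56=111000 popcount=3 -> skip
r=57=111001 popcount=4 -> skip
Kept rows: none

Answer: none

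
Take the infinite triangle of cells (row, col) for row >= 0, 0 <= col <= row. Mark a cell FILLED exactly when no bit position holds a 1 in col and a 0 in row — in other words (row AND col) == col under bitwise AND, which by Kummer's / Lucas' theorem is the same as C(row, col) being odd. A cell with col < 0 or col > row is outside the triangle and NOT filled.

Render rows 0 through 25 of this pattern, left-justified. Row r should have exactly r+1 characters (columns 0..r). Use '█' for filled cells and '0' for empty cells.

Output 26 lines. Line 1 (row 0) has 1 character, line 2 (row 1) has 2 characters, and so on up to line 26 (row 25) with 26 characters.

r0=0: █
r1=1: ██
r2=10: █0█
r3=11: ████
r4=100: █000█
r5=101: ██00██
r6=110: █0█0█0█
r7=111: ████████
r8=1000: █0000000█
r9=1001: ██000000██
r10=1010: █0█00000█0█
r11=1011: ████0000████
r12=1100: █000█000█000█
r13=1101: ██00██00██00██
r14=1110: █0█0█0█0█0█0█0█
r15=1111: ████████████████
r16=10000: █000000000000000█
r17=10001: ██00000000000000██
r18=10010: █0█0000000000000█0█
r19=10011: ████000000000000████
r20=10100: █000█00000000000█000█
r21=10101: ██00██0000000000██00██
r22=10110: █0█0█0█000000000█0█0█0█
r23=10111: ████████00000000████████
r24=11000: █0000000█0000000█0000000█
r25=11001: ██000000██000000██000000██

Answer: █
██
█0█
████
█000█
██00██
█0█0█0█
████████
█0000000█
██000000██
█0█00000█0█
████0000████
█000█000█000█
██00██00██00██
█0█0█0█0█0█0█0█
████████████████
█000000000000000█
██00000000000000██
█0█0000000000000█0█
████000000000000████
█000█00000000000█000█
██00██0000000000██00██
█0█0█0█000000000█0█0█0█
████████00000000████████
█0000000█0000000█0000000█
██000000██000000██000000██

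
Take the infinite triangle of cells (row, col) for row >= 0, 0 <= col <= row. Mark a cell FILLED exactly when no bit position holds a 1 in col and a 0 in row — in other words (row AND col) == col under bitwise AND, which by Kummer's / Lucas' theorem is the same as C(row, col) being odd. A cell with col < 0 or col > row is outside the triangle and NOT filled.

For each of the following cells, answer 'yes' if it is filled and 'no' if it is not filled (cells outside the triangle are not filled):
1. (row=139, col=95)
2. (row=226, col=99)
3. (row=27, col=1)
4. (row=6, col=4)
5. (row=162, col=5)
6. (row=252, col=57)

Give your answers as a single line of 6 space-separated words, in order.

Answer: no no yes yes no no

Derivation:
(139,95): row=0b10001011, col=0b1011111, row AND col = 0b1011 = 11; 11 != 95 -> empty
(226,99): row=0b11100010, col=0b1100011, row AND col = 0b1100010 = 98; 98 != 99 -> empty
(27,1): row=0b11011, col=0b1, row AND col = 0b1 = 1; 1 == 1 -> filled
(6,4): row=0b110, col=0b100, row AND col = 0b100 = 4; 4 == 4 -> filled
(162,5): row=0b10100010, col=0b101, row AND col = 0b0 = 0; 0 != 5 -> empty
(252,57): row=0b11111100, col=0b111001, row AND col = 0b111000 = 56; 56 != 57 -> empty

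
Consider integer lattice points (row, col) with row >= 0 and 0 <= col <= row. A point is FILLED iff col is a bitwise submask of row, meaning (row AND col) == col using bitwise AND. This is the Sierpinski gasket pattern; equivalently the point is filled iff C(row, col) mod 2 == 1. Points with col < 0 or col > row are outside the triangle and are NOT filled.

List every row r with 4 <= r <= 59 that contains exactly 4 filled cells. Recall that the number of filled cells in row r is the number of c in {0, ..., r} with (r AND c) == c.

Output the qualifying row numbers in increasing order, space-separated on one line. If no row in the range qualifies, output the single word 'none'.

Answer: 5 6 9 10 12 17 18 20 24 33 34 36 40 48

Derivation:
Row r has 2^popcount(r) filled cells, so we need popcount(r) = log2(4) = 2.
Scan r = 4..59 and keep those with exactly 2 one-bits:
r=4=100 popcount=1 -> skip
r=5=101 popcount=2 -> KEEP
r=6=110 popcount=2 -> KEEP
r=7=111 popcount=3 -> skip
r=8=1000 popcount=1 -> skip
r=9=1001 popcount=2 -> KEEP
r=10=1010 popcount=2 -> KEEP
r=11=1011 popcount=3 -> skip
r=12=1100 popcount=2 -> KEEP
r=13=1101 popcount=3 -> skip
r=14=1110 popcount=3 -> skip
r=15=1111 popcount=4 -> skip
r=16=10000 popcount=1 -> skip
r=17=10001 popcount=2 -> KEEP
r=18=10010 popcount=2 -> KEEP
r=19=10011 popcount=3 -> skip
r=20=10100 popcount=2 -> KEEP
r=21=10101 popcount=3 -> skip
r=22=10110 popcount=3 -> skip
r=23=10111 popcount=4 -> skip
r=24=11000 popcount=2 -> KEEP
r=25=11001 popcount=3 -> skip
r=26=11010 popcount=3 -> skip
r=27=11011 popcount=4 -> skip
r=28=11100 popcount=3 -> skip
r=29=11101 popcount=4 -> skip
r=30=11110 popcount=4 -> skip
r=31=11111 popcount=5 -> skip
r=32=100000 popcount=1 -> skip
r=33=100001 popcount=2 -> KEEP
r=34=100010 popcount=2 -> KEEP
r=35=100011 popcount=3 -> skip
r=36=100100 popcount=2 -> KEEP
r=37=100101 popcount=3 -> skip
r=38=100110 popcount=3 -> skip
r=39=100111 popcount=4 -> skip
r=40=101000 popcount=2 -> KEEP
r=41=101001 popcount=3 -> skip
r=42=101010 popcount=3 -> skip
r=43=101011 popcount=4 -> skip
r=44=101100 popcount=3 -> skip
r=45=101101 popcount=4 -> skip
r=46=101110 popcount=4 -> skip
r=47=101111 popcount=5 -> skip
r=48=110000 popcount=2 -> KEEP
r=49=110001 popcount=3 -> skip
r=50=110010 popcount=3 -> skip
r=51=110011 popcount=4 -> skip
r=52=110100 popcount=3 -> skip
r=53=110101 popcount=4 -> skip
r=54=110110 popcount=4 -> skip
r=55=110111 popcount=5 -> skip
r=56=111000 popcount=3 -> skip
r=57=111001 popcount=4 -> skip
r=58=111010 popcount=4 -> skip
r=59=111011 popcount=5 -> skip
Kept rows: 5 6 9 10 12 17 18 20 24 33 34 36 40 48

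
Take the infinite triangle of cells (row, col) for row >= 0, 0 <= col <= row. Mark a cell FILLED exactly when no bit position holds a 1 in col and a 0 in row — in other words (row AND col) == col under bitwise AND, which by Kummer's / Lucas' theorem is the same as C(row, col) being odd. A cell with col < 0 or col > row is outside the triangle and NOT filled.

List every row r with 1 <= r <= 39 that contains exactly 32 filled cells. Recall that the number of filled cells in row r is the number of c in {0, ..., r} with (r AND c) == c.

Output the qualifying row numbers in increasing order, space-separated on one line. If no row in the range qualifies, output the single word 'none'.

Answer: 31

Derivation:
Row r has 2^popcount(r) filled cells, so we need popcount(r) = log2(32) = 5.
Scan r = 1..39 and keep those with exactly 5 one-bits:
r=1=1 popcount=1 -> skip
r=2=10 popcount=1 -> skip
r=3=11 popcount=2 -> skip
r=4=100 popcount=1 -> skip
r=5=101 popcount=2 -> skip
r=6=110 popcount=2 -> skip
r=7=111 popcount=3 -> skip
r=8=1000 popcount=1 -> skip
r=9=1001 popcount=2 -> skip
r=10=1010 popcount=2 -> skip
r=11=1011 popcount=3 -> skip
r=12=1100 popcount=2 -> skip
r=13=1101 popcount=3 -> skip
r=14=1110 popcount=3 -> skip
r=15=1111 popcount=4 -> skip
r=16=10000 popcount=1 -> skip
r=17=10001 popcount=2 -> skip
r=18=10010 popcount=2 -> skip
r=19=10011 popcount=3 -> skip
r=20=10100 popcount=2 -> skip
r=21=10101 popcount=3 -> skip
r=22=10110 popcount=3 -> skip
r=23=10111 popcount=4 -> skip
r=24=11000 popcount=2 -> skip
r=25=11001 popcount=3 -> skip
r=26=11010 popcount=3 -> skip
r=27=11011 popcount=4 -> skip
r=28=11100 popcount=3 -> skip
r=29=11101 popcount=4 -> skip
r=30=11110 popcount=4 -> skip
r=31=11111 popcount=5 -> KEEP
r=32=100000 popcount=1 -> skip
r=33=100001 popcount=2 -> skip
r=34=100010 popcount=2 -> skip
r=35=100011 popcount=3 -> skip
r=36=100100 popcount=2 -> skip
r=37=100101 popcount=3 -> skip
r=38=100110 popcount=3 -> skip
r=39=100111 popcount=4 -> skip
Kept rows: 31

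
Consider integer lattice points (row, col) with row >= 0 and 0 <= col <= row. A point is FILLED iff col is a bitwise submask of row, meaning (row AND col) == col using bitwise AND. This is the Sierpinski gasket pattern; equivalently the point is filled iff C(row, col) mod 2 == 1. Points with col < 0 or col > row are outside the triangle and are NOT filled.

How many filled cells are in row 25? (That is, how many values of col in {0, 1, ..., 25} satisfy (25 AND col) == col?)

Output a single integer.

25 in binary = 11001
popcount(25) = number of 1-bits in 11001 = 3
A col c satisfies (25 AND c) == c iff every set bit of c is also set in 25; each of the 3 set bits of 25 can independently be on or off in c.
count = 2^3 = 8

Answer: 8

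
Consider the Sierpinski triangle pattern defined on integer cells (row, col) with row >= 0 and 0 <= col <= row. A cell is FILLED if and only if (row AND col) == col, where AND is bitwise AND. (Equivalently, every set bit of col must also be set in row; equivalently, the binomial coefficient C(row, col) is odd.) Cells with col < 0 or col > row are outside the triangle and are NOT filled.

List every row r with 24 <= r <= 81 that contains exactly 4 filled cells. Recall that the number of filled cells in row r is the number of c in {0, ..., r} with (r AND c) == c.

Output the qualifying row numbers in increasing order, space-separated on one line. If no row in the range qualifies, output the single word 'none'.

Answer: 24 33 34 36 40 48 65 66 68 72 80

Derivation:
Row r has 2^popcount(r) filled cells, so we need popcount(r) = log2(4) = 2.
Scan r = 24..81 and keep those with exactly 2 one-bits:
r=24=11000 popcount=2 -> KEEP
r=25=11001 popcount=3 -> skip
r=26=11010 popcount=3 -> skip
r=27=11011 popcount=4 -> skip
r=28=11100 popcount=3 -> skip
r=29=11101 popcount=4 -> skip
r=30=11110 popcount=4 -> skip
r=31=11111 popcount=5 -> skip
r=32=100000 popcount=1 -> skip
r=33=100001 popcount=2 -> KEEP
r=34=100010 popcount=2 -> KEEP
r=35=100011 popcount=3 -> skip
r=36=100100 popcount=2 -> KEEP
r=37=100101 popcount=3 -> skip
r=38=100110 popcount=3 -> skip
r=39=100111 popcount=4 -> skip
r=40=101000 popcount=2 -> KEEP
r=41=101001 popcount=3 -> skip
r=42=101010 popcount=3 -> skip
r=43=101011 popcount=4 -> skip
r=44=101100 popcount=3 -> skip
r=45=101101 popcount=4 -> skip
r=46=101110 popcount=4 -> skip
r=47=101111 popcount=5 -> skip
r=48=110000 popcount=2 -> KEEP
r=49=110001 popcount=3 -> skip
r=50=110010 popcount=3 -> skip
r=51=110011 popcount=4 -> skip
r=52=110100 popcount=3 -> skip
r=53=110101 popcount=4 -> skip
r=54=110110 popcount=4 -> skip
r=55=110111 popcount=5 -> skip
r=56=111000 popcount=3 -> skip
r=57=111001 popcount=4 -> skip
r=58=111010 popcount=4 -> skip
r=59=111011 popcount=5 -> skip
r=60=111100 popcount=4 -> skip
r=61=111101 popcount=5 -> skip
r=62=111110 popcount=5 -> skip
r=63=111111 popcount=6 -> skip
r=64=1000000 popcount=1 -> skip
r=65=1000001 popcount=2 -> KEEP
r=66=1000010 popcount=2 -> KEEP
r=67=1000011 popcount=3 -> skip
r=68=1000100 popcount=2 -> KEEP
r=69=1000101 popcount=3 -> skip
r=70=1000110 popcount=3 -> skip
r=71=1000111 popcount=4 -> skip
r=72=1001000 popcount=2 -> KEEP
r=73=1001001 popcount=3 -> skip
r=74=1001010 popcount=3 -> skip
r=75=1001011 popcount=4 -> skip
r=76=1001100 popcount=3 -> skip
r=77=1001101 popcount=4 -> skip
r=78=1001110 popcount=4 -> skip
r=79=1001111 popcount=5 -> skip
r=80=1010000 popcount=2 -> KEEP
r=81=1010001 popcount=3 -> skip
Kept rows: 24 33 34 36 40 48 65 66 68 72 80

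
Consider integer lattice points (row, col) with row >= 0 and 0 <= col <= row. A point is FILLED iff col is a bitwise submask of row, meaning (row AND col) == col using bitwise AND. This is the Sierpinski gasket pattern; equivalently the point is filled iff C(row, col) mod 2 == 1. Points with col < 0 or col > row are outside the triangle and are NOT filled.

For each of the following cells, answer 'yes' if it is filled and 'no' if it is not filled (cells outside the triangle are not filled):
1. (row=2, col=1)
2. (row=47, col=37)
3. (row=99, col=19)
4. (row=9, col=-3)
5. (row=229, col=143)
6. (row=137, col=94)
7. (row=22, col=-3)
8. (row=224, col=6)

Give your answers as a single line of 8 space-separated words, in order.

(2,1): row=0b10, col=0b1, row AND col = 0b0 = 0; 0 != 1 -> empty
(47,37): row=0b101111, col=0b100101, row AND col = 0b100101 = 37; 37 == 37 -> filled
(99,19): row=0b1100011, col=0b10011, row AND col = 0b11 = 3; 3 != 19 -> empty
(9,-3): col outside [0, 9] -> not filled
(229,143): row=0b11100101, col=0b10001111, row AND col = 0b10000101 = 133; 133 != 143 -> empty
(137,94): row=0b10001001, col=0b1011110, row AND col = 0b1000 = 8; 8 != 94 -> empty
(22,-3): col outside [0, 22] -> not filled
(224,6): row=0b11100000, col=0b110, row AND col = 0b0 = 0; 0 != 6 -> empty

Answer: no yes no no no no no no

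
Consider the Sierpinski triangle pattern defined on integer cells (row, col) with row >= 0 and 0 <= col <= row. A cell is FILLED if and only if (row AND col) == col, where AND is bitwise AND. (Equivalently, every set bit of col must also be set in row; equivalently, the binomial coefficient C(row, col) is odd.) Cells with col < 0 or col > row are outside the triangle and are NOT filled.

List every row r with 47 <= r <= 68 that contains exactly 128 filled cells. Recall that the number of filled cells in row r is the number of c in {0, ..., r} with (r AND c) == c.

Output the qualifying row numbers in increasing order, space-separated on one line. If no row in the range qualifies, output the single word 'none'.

Row r has 2^popcount(r) filled cells, so we need popcount(r) = log2(128) = 7.
Scan r = 47..68 and keep those with exactly 7 one-bits:
r=47=101111 popcount=5 -> skip
r=48=110000 popcount=2 -> skip
r=49=110001 popcount=3 -> skip
r=50=110010 popcount=3 -> skip
r=51=110011 popcount=4 -> skip
r=52=110100 popcount=3 -> skip
r=53=110101 popcount=4 -> skip
r=54=110110 popcount=4 -> skip
r=55=110111 popcount=5 -> skip
r=56=111000 popcount=3 -> skip
r=57=111001 popcount=4 -> skip
r=58=111010 popcount=4 -> skip
r=59=111011 popcount=5 -> skip
r=60=111100 popcount=4 -> skip
r=61=111101 popcount=5 -> skip
r=62=111110 popcount=5 -> skip
r=63=111111 popcount=6 -> skip
r=64=1000000 popcount=1 -> skip
r=65=1000001 popcount=2 -> skip
r=66=1000010 popcount=2 -> skip
r=67=1000011 popcount=3 -> skip
r=68=1000100 popcount=2 -> skip
Kept rows: none

Answer: none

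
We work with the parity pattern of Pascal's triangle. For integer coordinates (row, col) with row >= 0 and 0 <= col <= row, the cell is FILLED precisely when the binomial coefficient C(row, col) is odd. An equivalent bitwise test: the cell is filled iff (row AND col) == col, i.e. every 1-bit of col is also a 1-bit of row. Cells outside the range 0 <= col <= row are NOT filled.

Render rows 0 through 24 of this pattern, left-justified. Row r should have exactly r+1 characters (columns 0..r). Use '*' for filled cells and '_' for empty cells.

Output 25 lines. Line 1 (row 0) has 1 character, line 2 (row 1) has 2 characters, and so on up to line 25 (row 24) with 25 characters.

Answer: *
**
*_*
****
*___*
**__**
*_*_*_*
********
*_______*
**______**
*_*_____*_*
****____****
*___*___*___*
**__**__**__**
*_*_*_*_*_*_*_*
****************
*_______________*
**______________**
*_*_____________*_*
****____________****
*___*___________*___*
**__**__________**__**
*_*_*_*_________*_*_*_*
********________********
*_______*_______*_______*

Derivation:
r0=0: *
r1=1: **
r2=10: *_*
r3=11: ****
r4=100: *___*
r5=101: **__**
r6=110: *_*_*_*
r7=111: ********
r8=1000: *_______*
r9=1001: **______**
r10=1010: *_*_____*_*
r11=1011: ****____****
r12=1100: *___*___*___*
r13=1101: **__**__**__**
r14=1110: *_*_*_*_*_*_*_*
r15=1111: ****************
r16=10000: *_______________*
r17=10001: **______________**
r18=10010: *_*_____________*_*
r19=10011: ****____________****
r20=10100: *___*___________*___*
r21=10101: **__**__________**__**
r22=10110: *_*_*_*_________*_*_*_*
r23=10111: ********________********
r24=11000: *_______*_______*_______*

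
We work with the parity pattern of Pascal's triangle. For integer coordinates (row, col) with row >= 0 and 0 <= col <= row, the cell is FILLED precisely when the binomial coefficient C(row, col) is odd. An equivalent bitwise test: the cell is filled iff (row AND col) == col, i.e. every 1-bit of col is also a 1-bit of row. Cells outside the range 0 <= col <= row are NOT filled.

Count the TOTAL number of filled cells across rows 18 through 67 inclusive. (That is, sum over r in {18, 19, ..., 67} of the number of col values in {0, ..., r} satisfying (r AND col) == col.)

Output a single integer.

Answer: 660

Derivation:
r18=10010 pc2: +4 =4
r19=10011 pc3: +8 =12
r20=10100 pc2: +4 =16
r21=10101 pc3: +8 =24
r22=10110 pc3: +8 =32
r23=10111 pc4: +16 =48
r24=11000 pc2: +4 =52
r25=11001 pc3: +8 =60
r26=11010 pc3: +8 =68
r27=11011 pc4: +16 =84
r28=11100 pc3: +8 =92
r29=11101 pc4: +16 =108
r30=11110 pc4: +16 =124
r31=11111 pc5: +32 =156
r32=100000 pc1: +2 =158
r33=100001 pc2: +4 =162
r34=100010 pc2: +4 =166
r35=100011 pc3: +8 =174
r36=100100 pc2: +4 =178
r37=100101 pc3: +8 =186
r38=100110 pc3: +8 =194
r39=100111 pc4: +16 =210
r40=101000 pc2: +4 =214
r41=101001 pc3: +8 =222
r42=101010 pc3: +8 =230
r43=101011 pc4: +16 =246
r44=101100 pc3: +8 =254
r45=101101 pc4: +16 =270
r46=101110 pc4: +16 =286
r47=101111 pc5: +32 =318
r48=110000 pc2: +4 =322
r49=110001 pc3: +8 =330
r50=110010 pc3: +8 =338
r51=110011 pc4: +16 =354
r52=110100 pc3: +8 =362
r53=110101 pc4: +16 =378
r54=110110 pc4: +16 =394
r55=110111 pc5: +32 =426
r56=111000 pc3: +8 =434
r57=111001 pc4: +16 =450
r58=111010 pc4: +16 =466
r59=111011 pc5: +32 =498
r60=111100 pc4: +16 =514
r61=111101 pc5: +32 =546
r62=111110 pc5: +32 =578
r63=111111 pc6: +64 =642
r64=1000000 pc1: +2 =644
r65=1000001 pc2: +4 =648
r66=1000010 pc2: +4 =652
r67=1000011 pc3: +8 =660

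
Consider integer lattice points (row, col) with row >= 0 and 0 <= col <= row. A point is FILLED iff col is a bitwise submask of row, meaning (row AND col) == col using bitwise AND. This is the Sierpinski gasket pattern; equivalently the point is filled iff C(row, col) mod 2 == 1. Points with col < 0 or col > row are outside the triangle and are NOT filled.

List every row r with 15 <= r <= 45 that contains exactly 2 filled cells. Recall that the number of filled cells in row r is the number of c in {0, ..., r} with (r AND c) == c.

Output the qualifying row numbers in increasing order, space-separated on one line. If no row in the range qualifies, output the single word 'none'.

Answer: 16 32

Derivation:
Row r has 2^popcount(r) filled cells, so we need popcount(r) = log2(2) = 1.
Scan r = 15..45 and keep those with exactly 1 one-bits:
r=15=1111 popcount=4 -> skip
r=16=10000 popcount=1 -> KEEP
r=17=10001 popcount=2 -> skip
r=18=10010 popcount=2 -> skip
r=19=10011 popcount=3 -> skip
r=20=10100 popcount=2 -> skip
r=21=10101 popcount=3 -> skip
r=22=10110 popcount=3 -> skip
r=23=10111 popcount=4 -> skip
r=24=11000 popcount=2 -> skip
r=25=11001 popcount=3 -> skip
r=26=11010 popcount=3 -> skip
r=27=11011 popcount=4 -> skip
r=28=11100 popcount=3 -> skip
r=29=11101 popcount=4 -> skip
r=30=11110 popcount=4 -> skip
r=31=11111 popcount=5 -> skip
r=32=100000 popcount=1 -> KEEP
r=33=100001 popcount=2 -> skip
r=34=100010 popcount=2 -> skip
r=35=100011 popcount=3 -> skip
r=36=100100 popcount=2 -> skip
r=37=100101 popcount=3 -> skip
r=38=100110 popcount=3 -> skip
r=39=100111 popcount=4 -> skip
r=40=101000 popcount=2 -> skip
r=41=101001 popcount=3 -> skip
r=42=101010 popcount=3 -> skip
r=43=101011 popcount=4 -> skip
r=44=101100 popcount=3 -> skip
r=45=101101 popcount=4 -> skip
Kept rows: 16 32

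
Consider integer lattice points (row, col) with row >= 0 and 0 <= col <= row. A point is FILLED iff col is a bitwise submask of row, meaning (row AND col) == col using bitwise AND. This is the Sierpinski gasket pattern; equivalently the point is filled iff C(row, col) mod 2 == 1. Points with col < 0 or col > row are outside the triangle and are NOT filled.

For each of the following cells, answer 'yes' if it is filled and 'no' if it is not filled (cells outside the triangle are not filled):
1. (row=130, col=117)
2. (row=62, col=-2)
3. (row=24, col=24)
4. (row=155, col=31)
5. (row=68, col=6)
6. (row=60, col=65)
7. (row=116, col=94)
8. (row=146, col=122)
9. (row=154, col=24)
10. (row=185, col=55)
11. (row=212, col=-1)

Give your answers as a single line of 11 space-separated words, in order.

(130,117): row=0b10000010, col=0b1110101, row AND col = 0b0 = 0; 0 != 117 -> empty
(62,-2): col outside [0, 62] -> not filled
(24,24): row=0b11000, col=0b11000, row AND col = 0b11000 = 24; 24 == 24 -> filled
(155,31): row=0b10011011, col=0b11111, row AND col = 0b11011 = 27; 27 != 31 -> empty
(68,6): row=0b1000100, col=0b110, row AND col = 0b100 = 4; 4 != 6 -> empty
(60,65): col outside [0, 60] -> not filled
(116,94): row=0b1110100, col=0b1011110, row AND col = 0b1010100 = 84; 84 != 94 -> empty
(146,122): row=0b10010010, col=0b1111010, row AND col = 0b10010 = 18; 18 != 122 -> empty
(154,24): row=0b10011010, col=0b11000, row AND col = 0b11000 = 24; 24 == 24 -> filled
(185,55): row=0b10111001, col=0b110111, row AND col = 0b110001 = 49; 49 != 55 -> empty
(212,-1): col outside [0, 212] -> not filled

Answer: no no yes no no no no no yes no no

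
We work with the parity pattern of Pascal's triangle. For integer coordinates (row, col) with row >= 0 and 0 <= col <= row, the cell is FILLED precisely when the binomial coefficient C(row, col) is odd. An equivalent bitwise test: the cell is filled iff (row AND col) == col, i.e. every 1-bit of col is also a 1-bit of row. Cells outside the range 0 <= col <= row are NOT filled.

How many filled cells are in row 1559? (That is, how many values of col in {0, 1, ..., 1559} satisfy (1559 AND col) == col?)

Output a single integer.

1559 in binary = 11000010111
popcount(1559) = number of 1-bits in 11000010111 = 6
A col c satisfies (1559 AND c) == c iff every set bit of c is also set in 1559; each of the 6 set bits of 1559 can independently be on or off in c.
count = 2^6 = 64

Answer: 64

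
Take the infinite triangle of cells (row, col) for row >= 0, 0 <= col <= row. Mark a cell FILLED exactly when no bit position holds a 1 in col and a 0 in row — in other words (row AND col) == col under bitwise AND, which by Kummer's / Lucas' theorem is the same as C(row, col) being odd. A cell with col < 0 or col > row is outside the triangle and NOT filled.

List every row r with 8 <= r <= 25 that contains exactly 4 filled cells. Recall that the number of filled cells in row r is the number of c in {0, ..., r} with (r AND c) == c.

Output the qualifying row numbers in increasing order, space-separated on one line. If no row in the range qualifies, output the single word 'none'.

Answer: 9 10 12 17 18 20 24

Derivation:
Row r has 2^popcount(r) filled cells, so we need popcount(r) = log2(4) = 2.
Scan r = 8..25 and keep those with exactly 2 one-bits:
r=8=1000 popcount=1 -> skip
r=9=1001 popcount=2 -> KEEP
r=10=1010 popcount=2 -> KEEP
r=11=1011 popcount=3 -> skip
r=12=1100 popcount=2 -> KEEP
r=13=1101 popcount=3 -> skip
r=14=1110 popcount=3 -> skip
r=15=1111 popcount=4 -> skip
r=16=10000 popcount=1 -> skip
r=17=10001 popcount=2 -> KEEP
r=18=10010 popcount=2 -> KEEP
r=19=10011 popcount=3 -> skip
r=20=10100 popcount=2 -> KEEP
r=21=10101 popcount=3 -> skip
r=22=10110 popcount=3 -> skip
r=23=10111 popcount=4 -> skip
r=24=11000 popcount=2 -> KEEP
r=25=11001 popcount=3 -> skip
Kept rows: 9 10 12 17 18 20 24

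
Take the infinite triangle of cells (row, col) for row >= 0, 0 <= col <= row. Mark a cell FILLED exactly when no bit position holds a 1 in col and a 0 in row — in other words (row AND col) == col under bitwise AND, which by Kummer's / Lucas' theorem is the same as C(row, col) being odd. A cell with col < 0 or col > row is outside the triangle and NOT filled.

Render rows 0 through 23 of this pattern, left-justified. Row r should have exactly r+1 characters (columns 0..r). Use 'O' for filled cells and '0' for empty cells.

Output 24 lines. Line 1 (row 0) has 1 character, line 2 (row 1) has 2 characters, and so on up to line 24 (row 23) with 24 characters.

Answer: O
OO
O0O
OOOO
O000O
OO00OO
O0O0O0O
OOOOOOOO
O0000000O
OO000000OO
O0O00000O0O
OOOO0000OOOO
O000O000O000O
OO00OO00OO00OO
O0O0O0O0O0O0O0O
OOOOOOOOOOOOOOOO
O000000000000000O
OO00000000000000OO
O0O0000000000000O0O
OOOO000000000000OOOO
O000O00000000000O000O
OO00OO0000000000OO00OO
O0O0O0O000000000O0O0O0O
OOOOOOOO00000000OOOOOOOO

Derivation:
r0=0: O
r1=1: OO
r2=10: O0O
r3=11: OOOO
r4=100: O000O
r5=101: OO00OO
r6=110: O0O0O0O
r7=111: OOOOOOOO
r8=1000: O0000000O
r9=1001: OO000000OO
r10=1010: O0O00000O0O
r11=1011: OOOO0000OOOO
r12=1100: O000O000O000O
r13=1101: OO00OO00OO00OO
r14=1110: O0O0O0O0O0O0O0O
r15=1111: OOOOOOOOOOOOOOOO
r16=10000: O000000000000000O
r17=10001: OO00000000000000OO
r18=10010: O0O0000000000000O0O
r19=10011: OOOO000000000000OOOO
r20=10100: O000O00000000000O000O
r21=10101: OO00OO0000000000OO00OO
r22=10110: O0O0O0O000000000O0O0O0O
r23=10111: OOOOOOOO00000000OOOOOOOO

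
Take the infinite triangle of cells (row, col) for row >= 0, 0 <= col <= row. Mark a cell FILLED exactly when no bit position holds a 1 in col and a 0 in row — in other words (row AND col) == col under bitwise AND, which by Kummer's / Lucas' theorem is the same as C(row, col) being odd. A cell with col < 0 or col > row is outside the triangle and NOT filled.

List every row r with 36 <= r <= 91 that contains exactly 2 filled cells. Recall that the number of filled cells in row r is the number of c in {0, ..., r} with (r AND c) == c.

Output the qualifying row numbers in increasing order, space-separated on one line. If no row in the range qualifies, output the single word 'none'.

Row r has 2^popcount(r) filled cells, so we need popcount(r) = log2(2) = 1.
Scan r = 36..91 and keep those with exactly 1 one-bits:
r=36=100100 popcount=2 -> skip
r=37=100101 popcount=3 -> skip
r=38=100110 popcount=3 -> skip
r=39=100111 popcount=4 -> skip
r=40=101000 popcount=2 -> skip
r=41=101001 popcount=3 -> skip
r=42=101010 popcount=3 -> skip
r=43=101011 popcount=4 -> skip
r=44=101100 popcount=3 -> skip
r=45=101101 popcount=4 -> skip
r=46=101110 popcount=4 -> skip
r=47=101111 popcount=5 -> skip
r=48=110000 popcount=2 -> skip
r=49=110001 popcount=3 -> skip
r=50=110010 popcount=3 -> skip
r=51=110011 popcount=4 -> skip
r=52=110100 popcount=3 -> skip
r=53=110101 popcount=4 -> skip
r=54=110110 popcount=4 -> skip
r=55=110111 popcount=5 -> skip
r=56=111000 popcount=3 -> skip
r=57=111001 popcount=4 -> skip
r=58=111010 popcount=4 -> skip
r=59=111011 popcount=5 -> skip
r=60=111100 popcount=4 -> skip
r=61=111101 popcount=5 -> skip
r=62=111110 popcount=5 -> skip
r=63=111111 popcount=6 -> skip
r=64=1000000 popcount=1 -> KEEP
r=65=1000001 popcount=2 -> skip
r=66=1000010 popcount=2 -> skip
r=67=1000011 popcount=3 -> skip
r=68=1000100 popcount=2 -> skip
r=69=1000101 popcount=3 -> skip
r=70=1000110 popcount=3 -> skip
r=71=1000111 popcount=4 -> skip
r=72=1001000 popcount=2 -> skip
r=73=1001001 popcount=3 -> skip
r=74=1001010 popcount=3 -> skip
r=75=1001011 popcount=4 -> skip
r=76=1001100 popcount=3 -> skip
r=77=1001101 popcount=4 -> skip
r=78=1001110 popcount=4 -> skip
r=79=1001111 popcount=5 -> skip
r=80=1010000 popcount=2 -> skip
r=81=1010001 popcount=3 -> skip
r=82=1010010 popcount=3 -> skip
r=83=1010011 popcount=4 -> skip
r=84=1010100 popcount=3 -> skip
r=85=1010101 popcount=4 -> skip
r=86=1010110 popcount=4 -> skip
r=87=1010111 popcount=5 -> skip
r=88=1011000 popcount=3 -> skip
r=89=1011001 popcount=4 -> skip
r=90=1011010 popcount=4 -> skip
r=91=1011011 popcount=5 -> skip
Kept rows: 64

Answer: 64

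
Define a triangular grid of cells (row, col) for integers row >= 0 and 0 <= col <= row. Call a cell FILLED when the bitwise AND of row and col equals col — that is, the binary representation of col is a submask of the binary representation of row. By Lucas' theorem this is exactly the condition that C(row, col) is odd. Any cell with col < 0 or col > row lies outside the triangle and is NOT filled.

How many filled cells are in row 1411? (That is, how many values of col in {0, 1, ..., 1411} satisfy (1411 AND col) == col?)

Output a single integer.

1411 in binary = 10110000011
popcount(1411) = number of 1-bits in 10110000011 = 5
A col c satisfies (1411 AND c) == c iff every set bit of c is also set in 1411; each of the 5 set bits of 1411 can independently be on or off in c.
count = 2^5 = 32

Answer: 32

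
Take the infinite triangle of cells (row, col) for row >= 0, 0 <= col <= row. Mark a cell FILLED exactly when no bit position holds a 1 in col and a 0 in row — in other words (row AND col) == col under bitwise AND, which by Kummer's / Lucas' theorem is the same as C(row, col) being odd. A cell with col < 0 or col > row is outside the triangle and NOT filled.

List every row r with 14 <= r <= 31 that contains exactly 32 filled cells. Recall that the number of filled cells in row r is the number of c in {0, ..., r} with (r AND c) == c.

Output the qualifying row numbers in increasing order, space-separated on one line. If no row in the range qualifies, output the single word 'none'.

Row r has 2^popcount(r) filled cells, so we need popcount(r) = log2(32) = 5.
Scan r = 14..31 and keep those with exactly 5 one-bits:
r=14=1110 popcount=3 -> skip
r=15=1111 popcount=4 -> skip
r=16=10000 popcount=1 -> skip
r=17=10001 popcount=2 -> skip
r=18=10010 popcount=2 -> skip
r=19=10011 popcount=3 -> skip
r=20=10100 popcount=2 -> skip
r=21=10101 popcount=3 -> skip
r=22=10110 popcount=3 -> skip
r=23=10111 popcount=4 -> skip
r=24=11000 popcount=2 -> skip
r=25=11001 popcount=3 -> skip
r=26=11010 popcount=3 -> skip
r=27=11011 popcount=4 -> skip
r=28=11100 popcount=3 -> skip
r=29=11101 popcount=4 -> skip
r=30=11110 popcount=4 -> skip
r=31=11111 popcount=5 -> KEEP
Kept rows: 31

Answer: 31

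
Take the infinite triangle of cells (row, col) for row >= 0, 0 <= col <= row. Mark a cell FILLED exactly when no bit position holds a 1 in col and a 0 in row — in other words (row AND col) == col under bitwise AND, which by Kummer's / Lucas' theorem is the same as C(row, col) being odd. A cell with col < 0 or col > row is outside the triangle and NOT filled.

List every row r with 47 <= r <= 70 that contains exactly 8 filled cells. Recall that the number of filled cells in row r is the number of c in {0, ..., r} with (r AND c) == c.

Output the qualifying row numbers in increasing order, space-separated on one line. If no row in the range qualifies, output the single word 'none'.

Row r has 2^popcount(r) filled cells, so we need popcount(r) = log2(8) = 3.
Scan r = 47..70 and keep those with exactly 3 one-bits:
r=47=101111 popcount=5 -> skip
r=48=110000 popcount=2 -> skip
r=49=110001 popcount=3 -> KEEP
r=50=110010 popcount=3 -> KEEP
r=51=110011 popcount=4 -> skip
r=52=110100 popcount=3 -> KEEP
r=53=110101 popcount=4 -> skip
r=54=110110 popcount=4 -> skip
r=55=110111 popcount=5 -> skip
r=56=111000 popcount=3 -> KEEP
r=57=111001 popcount=4 -> skip
r=58=111010 popcount=4 -> skip
r=59=111011 popcount=5 -> skip
r=60=111100 popcount=4 -> skip
r=61=111101 popcount=5 -> skip
r=62=111110 popcount=5 -> skip
r=63=111111 popcount=6 -> skip
r=64=1000000 popcount=1 -> skip
r=65=1000001 popcount=2 -> skip
r=66=1000010 popcount=2 -> skip
r=67=1000011 popcount=3 -> KEEP
r=68=1000100 popcount=2 -> skip
r=69=1000101 popcount=3 -> KEEP
r=70=1000110 popcount=3 -> KEEP
Kept rows: 49 50 52 56 67 69 70

Answer: 49 50 52 56 67 69 70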